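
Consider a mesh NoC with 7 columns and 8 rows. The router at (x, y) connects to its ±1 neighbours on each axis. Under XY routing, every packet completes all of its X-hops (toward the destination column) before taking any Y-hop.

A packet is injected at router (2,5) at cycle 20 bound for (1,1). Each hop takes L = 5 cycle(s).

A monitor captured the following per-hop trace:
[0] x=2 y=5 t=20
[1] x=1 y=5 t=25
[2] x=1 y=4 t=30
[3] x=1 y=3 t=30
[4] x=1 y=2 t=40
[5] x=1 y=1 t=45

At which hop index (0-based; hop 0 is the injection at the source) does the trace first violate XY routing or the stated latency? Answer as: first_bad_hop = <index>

first_bad_hop = 3

check 1→ d=(-1,0) cyc+5: ok
check 2→ d=(0,-1) cyc+5: ok
check 3→ d=(0,-1) cyc+0: BAD: Δcyc=0≠L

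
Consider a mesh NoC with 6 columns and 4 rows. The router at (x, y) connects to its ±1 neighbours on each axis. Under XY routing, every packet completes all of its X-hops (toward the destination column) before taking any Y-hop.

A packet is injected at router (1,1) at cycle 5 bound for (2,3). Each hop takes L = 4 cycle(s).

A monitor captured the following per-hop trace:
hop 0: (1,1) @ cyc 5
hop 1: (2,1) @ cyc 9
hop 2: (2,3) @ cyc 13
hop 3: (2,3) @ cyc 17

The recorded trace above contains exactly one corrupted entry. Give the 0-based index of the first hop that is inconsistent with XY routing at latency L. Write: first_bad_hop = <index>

first_bad_hop = 2

  1: Δx=+1 Δy=+0 Δt=4 [ok]
  2: Δx=+0 Δy=+2 Δt=4 [BAD: non-unit step]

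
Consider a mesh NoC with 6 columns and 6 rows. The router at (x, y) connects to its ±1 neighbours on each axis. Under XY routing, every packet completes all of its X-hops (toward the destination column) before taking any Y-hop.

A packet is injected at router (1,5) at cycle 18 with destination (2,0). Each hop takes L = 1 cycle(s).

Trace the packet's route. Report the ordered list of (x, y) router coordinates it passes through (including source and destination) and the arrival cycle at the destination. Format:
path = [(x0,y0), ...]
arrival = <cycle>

[0] x=1 y=5 t=18
[1] x=2 y=5 t=19 →E
[2] x=2 y=4 t=20 →S
[3] x=2 y=3 t=21 →S
[4] x=2 y=2 t=22 →S
[5] x=2 y=1 t=23 →S
[6] x=2 y=0 t=24 →S

path = [(1,5), (2,5), (2,4), (2,3), (2,2), (2,1), (2,0)]
arrival = 24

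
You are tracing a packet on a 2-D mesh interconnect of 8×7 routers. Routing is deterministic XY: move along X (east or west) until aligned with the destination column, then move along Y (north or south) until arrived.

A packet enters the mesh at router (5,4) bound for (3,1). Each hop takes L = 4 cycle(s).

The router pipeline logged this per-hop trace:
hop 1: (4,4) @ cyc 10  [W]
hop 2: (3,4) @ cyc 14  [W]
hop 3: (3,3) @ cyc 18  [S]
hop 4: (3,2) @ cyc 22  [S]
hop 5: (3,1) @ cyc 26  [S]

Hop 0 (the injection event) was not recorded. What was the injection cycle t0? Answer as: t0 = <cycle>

The first recorded entry is hop 1 at cycle 10.
t0 = cyc[1] − L = 10 − 4 = 6.

t0 = 6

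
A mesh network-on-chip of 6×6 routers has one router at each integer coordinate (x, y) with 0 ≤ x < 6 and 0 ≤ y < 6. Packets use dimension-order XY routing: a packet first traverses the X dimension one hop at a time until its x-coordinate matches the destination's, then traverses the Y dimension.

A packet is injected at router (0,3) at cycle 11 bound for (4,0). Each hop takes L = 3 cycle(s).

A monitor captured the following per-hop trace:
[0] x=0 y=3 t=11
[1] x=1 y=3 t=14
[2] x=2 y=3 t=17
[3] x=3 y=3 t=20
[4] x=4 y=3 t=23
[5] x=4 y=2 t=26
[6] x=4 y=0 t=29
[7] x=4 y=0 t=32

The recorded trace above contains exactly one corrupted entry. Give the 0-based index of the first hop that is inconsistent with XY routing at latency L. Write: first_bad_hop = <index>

first_bad_hop = 6

hop 1: step (+1,+0), +3 cyc — ok
hop 2: step (+1,+0), +3 cyc — ok
hop 3: step (+1,+0), +3 cyc — ok
hop 4: step (+1,+0), +3 cyc — ok
hop 5: step (+0,-1), +3 cyc — ok
hop 6: step (+0,-2), +3 cyc — BAD: non-unit step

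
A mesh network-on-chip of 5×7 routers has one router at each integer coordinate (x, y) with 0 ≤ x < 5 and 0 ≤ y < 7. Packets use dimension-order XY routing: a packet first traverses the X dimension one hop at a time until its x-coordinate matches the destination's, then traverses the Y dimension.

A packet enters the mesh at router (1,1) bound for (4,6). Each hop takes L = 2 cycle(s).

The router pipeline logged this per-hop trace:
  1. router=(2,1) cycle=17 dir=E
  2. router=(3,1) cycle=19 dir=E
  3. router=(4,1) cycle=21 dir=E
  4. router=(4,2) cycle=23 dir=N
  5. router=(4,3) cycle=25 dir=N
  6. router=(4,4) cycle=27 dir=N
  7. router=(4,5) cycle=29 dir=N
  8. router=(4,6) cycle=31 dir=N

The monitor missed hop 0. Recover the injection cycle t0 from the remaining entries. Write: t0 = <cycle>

cyc[1] = 17 and cyc[k] = t0 + k·L for every k.
So t0 = 17 − 1·2 = 15.

t0 = 15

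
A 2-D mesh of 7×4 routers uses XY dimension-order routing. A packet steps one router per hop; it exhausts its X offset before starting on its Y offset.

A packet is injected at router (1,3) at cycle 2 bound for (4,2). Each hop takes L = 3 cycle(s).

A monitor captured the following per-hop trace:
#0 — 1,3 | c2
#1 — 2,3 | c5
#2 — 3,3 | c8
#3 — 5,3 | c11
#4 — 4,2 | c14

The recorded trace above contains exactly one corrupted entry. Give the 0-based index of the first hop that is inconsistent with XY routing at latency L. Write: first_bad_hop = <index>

first_bad_hop = 3

hop 1: step (+1,+0), +3 cyc — ok
hop 2: step (+1,+0), +3 cyc — ok
hop 3: step (+2,+0), +3 cyc — BAD: non-unit step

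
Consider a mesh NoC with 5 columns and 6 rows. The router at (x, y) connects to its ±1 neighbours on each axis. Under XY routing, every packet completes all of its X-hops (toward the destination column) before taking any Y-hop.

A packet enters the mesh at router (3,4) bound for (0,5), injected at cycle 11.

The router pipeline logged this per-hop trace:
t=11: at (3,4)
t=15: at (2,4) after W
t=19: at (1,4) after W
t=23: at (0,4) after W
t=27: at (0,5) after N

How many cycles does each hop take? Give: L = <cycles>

L = 4

cyc[1] − cyc[0] = 15 − 11 = 4.
One hop costs L cycles, so L = 4.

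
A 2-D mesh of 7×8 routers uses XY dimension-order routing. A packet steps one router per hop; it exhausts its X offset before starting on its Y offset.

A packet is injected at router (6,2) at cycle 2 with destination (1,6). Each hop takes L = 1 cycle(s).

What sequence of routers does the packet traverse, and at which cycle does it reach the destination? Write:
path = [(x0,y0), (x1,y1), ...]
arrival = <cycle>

path = [(6,2), (5,2), (4,2), (3,2), (2,2), (1,2), (1,3), (1,4), (1,5), (1,6)]
arrival = 11

  0. router=(6,2) cycle=2 (inject)
  1. router=(5,2) cycle=3 dir=W
  2. router=(4,2) cycle=4 dir=W
  3. router=(3,2) cycle=5 dir=W
  4. router=(2,2) cycle=6 dir=W
  5. router=(1,2) cycle=7 dir=W
  6. router=(1,3) cycle=8 dir=N
  7. router=(1,4) cycle=9 dir=N
  8. router=(1,5) cycle=10 dir=N
  9. router=(1,6) cycle=11 dir=N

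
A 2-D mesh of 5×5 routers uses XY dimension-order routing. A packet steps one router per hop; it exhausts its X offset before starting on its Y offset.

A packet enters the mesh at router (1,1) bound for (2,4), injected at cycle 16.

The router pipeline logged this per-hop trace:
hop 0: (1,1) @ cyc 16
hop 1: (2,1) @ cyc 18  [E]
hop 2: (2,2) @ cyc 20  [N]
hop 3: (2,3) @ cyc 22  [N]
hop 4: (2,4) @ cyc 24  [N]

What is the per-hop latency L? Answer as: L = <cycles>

cyc[1] − cyc[0] = 18 − 16 = 2.
That increment is L by definition: L = 2.

L = 2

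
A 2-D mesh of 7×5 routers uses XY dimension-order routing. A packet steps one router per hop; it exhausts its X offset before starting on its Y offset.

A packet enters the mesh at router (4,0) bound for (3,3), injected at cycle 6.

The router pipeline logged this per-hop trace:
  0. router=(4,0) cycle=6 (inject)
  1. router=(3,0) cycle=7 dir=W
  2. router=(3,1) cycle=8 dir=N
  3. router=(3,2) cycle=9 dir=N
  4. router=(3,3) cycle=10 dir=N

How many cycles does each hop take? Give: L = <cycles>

Δcyc across hop 0→1: 7 − 6 = 1.
Per-hop latency L = Δcyc = 1.

L = 1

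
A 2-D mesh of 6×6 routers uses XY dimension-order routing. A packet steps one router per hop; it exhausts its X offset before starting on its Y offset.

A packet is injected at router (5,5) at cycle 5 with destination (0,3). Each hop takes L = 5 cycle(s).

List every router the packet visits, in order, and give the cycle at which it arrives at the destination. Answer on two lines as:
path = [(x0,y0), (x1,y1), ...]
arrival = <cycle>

path = [(5,5), (4,5), (3,5), (2,5), (1,5), (0,5), (0,4), (0,3)]
arrival = 40

#0 — 5,5 | c5
#1 — 4,5 | c10 | W
#2 — 3,5 | c15 | W
#3 — 2,5 | c20 | W
#4 — 1,5 | c25 | W
#5 — 0,5 | c30 | W
#6 — 0,4 | c35 | S
#7 — 0,3 | c40 | S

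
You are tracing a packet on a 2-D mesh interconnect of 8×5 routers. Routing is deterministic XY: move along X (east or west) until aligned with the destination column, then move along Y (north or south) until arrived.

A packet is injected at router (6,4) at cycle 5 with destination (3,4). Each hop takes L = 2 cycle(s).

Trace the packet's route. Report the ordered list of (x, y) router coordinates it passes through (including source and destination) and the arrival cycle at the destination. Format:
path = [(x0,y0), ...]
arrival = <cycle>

#0 — 6,4 | c5
#1 — 5,4 | c7 | W
#2 — 4,4 | c9 | W
#3 — 3,4 | c11 | W

path = [(6,4), (5,4), (4,4), (3,4)]
arrival = 11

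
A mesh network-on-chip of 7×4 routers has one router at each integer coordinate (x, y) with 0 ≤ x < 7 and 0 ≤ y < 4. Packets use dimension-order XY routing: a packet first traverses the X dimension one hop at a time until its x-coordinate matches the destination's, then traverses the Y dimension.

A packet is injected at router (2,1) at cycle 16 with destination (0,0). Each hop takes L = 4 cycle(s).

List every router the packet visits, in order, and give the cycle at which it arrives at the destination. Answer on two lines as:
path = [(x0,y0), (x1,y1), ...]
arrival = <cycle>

[0] x=2 y=1 t=16
[1] x=1 y=1 t=20 →W
[2] x=0 y=1 t=24 →W
[3] x=0 y=0 t=28 →S

path = [(2,1), (1,1), (0,1), (0,0)]
arrival = 28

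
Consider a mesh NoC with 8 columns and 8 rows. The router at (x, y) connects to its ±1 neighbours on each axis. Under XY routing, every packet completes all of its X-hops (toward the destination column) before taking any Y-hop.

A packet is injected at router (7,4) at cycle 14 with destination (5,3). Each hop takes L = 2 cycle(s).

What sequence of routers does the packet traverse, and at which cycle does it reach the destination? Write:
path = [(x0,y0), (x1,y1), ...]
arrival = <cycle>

  0. router=(7,4) cycle=14 (inject)
  1. router=(6,4) cycle=16 dir=W
  2. router=(5,4) cycle=18 dir=W
  3. router=(5,3) cycle=20 dir=S

path = [(7,4), (6,4), (5,4), (5,3)]
arrival = 20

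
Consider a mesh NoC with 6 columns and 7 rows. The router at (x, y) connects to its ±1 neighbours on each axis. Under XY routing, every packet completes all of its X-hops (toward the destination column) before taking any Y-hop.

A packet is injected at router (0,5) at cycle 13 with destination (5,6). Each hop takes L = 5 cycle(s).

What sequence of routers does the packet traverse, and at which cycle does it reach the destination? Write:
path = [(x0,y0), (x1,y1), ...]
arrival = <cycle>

#0 — 0,5 | c13
#1 — 1,5 | c18 | E
#2 — 2,5 | c23 | E
#3 — 3,5 | c28 | E
#4 — 4,5 | c33 | E
#5 — 5,5 | c38 | E
#6 — 5,6 | c43 | N

path = [(0,5), (1,5), (2,5), (3,5), (4,5), (5,5), (5,6)]
arrival = 43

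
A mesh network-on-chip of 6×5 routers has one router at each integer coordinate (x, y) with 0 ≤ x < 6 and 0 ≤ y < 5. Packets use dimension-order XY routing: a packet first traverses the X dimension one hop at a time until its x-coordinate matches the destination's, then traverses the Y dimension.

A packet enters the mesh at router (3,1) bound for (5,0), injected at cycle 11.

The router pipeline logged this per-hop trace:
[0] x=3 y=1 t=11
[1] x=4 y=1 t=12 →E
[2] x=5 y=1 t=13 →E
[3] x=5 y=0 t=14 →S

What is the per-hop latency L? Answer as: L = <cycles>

L = 1

Δcyc across hop 0→1: 12 − 11 = 1.
Per-hop latency L = Δcyc = 1.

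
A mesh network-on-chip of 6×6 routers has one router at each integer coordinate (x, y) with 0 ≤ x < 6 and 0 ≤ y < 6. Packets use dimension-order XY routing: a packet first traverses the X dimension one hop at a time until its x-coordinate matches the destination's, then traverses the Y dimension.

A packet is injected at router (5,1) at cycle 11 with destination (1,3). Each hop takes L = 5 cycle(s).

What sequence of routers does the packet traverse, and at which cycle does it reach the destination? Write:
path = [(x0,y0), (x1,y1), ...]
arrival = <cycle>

path = [(5,1), (4,1), (3,1), (2,1), (1,1), (1,2), (1,3)]
arrival = 41

  0. router=(5,1) cycle=11 (inject)
  1. router=(4,1) cycle=16 dir=W
  2. router=(3,1) cycle=21 dir=W
  3. router=(2,1) cycle=26 dir=W
  4. router=(1,1) cycle=31 dir=W
  5. router=(1,2) cycle=36 dir=N
  6. router=(1,3) cycle=41 dir=N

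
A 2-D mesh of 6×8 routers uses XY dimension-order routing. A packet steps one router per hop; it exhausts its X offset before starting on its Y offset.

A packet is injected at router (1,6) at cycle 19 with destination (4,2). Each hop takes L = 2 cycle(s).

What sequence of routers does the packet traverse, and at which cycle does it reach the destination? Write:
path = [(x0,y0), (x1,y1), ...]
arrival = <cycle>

path = [(1,6), (2,6), (3,6), (4,6), (4,5), (4,4), (4,3), (4,2)]
arrival = 33

[0] x=1 y=6 t=19
[1] x=2 y=6 t=21 →E
[2] x=3 y=6 t=23 →E
[3] x=4 y=6 t=25 →E
[4] x=4 y=5 t=27 →S
[5] x=4 y=4 t=29 →S
[6] x=4 y=3 t=31 →S
[7] x=4 y=2 t=33 →S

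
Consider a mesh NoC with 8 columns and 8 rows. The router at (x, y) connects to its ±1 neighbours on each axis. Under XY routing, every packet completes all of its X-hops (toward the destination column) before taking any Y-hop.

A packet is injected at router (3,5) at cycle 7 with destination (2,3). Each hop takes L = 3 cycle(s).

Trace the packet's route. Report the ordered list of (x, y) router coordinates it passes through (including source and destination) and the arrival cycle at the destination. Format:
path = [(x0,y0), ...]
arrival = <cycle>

path = [(3,5), (2,5), (2,4), (2,3)]
arrival = 16

hop 0: (3,5) @ cyc 7
hop 1: (2,5) @ cyc 10  [W]
hop 2: (2,4) @ cyc 13  [S]
hop 3: (2,3) @ cyc 16  [S]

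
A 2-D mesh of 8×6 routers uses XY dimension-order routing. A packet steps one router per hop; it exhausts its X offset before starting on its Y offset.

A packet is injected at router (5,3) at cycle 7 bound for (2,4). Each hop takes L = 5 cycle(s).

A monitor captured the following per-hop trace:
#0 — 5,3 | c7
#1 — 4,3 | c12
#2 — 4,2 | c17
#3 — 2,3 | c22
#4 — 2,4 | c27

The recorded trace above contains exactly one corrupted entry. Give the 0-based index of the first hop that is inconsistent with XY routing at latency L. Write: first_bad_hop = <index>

first_bad_hop = 2

check 1→ d=(-1,0) cyc+5: ok
check 2→ d=(0,-1) cyc+5: BAD: Y-move but x=4≠2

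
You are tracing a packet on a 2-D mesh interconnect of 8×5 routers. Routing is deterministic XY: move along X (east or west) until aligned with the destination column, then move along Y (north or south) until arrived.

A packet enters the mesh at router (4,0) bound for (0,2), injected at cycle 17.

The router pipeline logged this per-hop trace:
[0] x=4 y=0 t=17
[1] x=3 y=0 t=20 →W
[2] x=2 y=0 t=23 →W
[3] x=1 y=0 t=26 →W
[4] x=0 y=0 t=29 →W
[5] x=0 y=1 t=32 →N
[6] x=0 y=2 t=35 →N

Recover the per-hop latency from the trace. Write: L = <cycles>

From hop 0 (17) to hop 1 (20): +3 cycles.
Per-hop latency L = Δcyc = 3.

L = 3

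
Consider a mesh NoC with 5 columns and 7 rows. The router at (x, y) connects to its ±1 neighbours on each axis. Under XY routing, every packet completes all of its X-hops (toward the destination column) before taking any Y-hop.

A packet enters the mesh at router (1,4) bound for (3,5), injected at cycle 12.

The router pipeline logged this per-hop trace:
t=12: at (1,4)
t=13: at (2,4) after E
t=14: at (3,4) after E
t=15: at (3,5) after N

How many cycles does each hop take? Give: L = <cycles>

Δcyc across hop 0→1: 13 − 12 = 1.
Each hop adds L, hence L = 1.

L = 1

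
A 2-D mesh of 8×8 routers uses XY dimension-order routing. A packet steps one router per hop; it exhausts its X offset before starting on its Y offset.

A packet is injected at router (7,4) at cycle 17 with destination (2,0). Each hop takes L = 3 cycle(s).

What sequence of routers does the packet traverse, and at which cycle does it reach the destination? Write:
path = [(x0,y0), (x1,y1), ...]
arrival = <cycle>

hop 0: (7,4) @ cyc 17
hop 1: (6,4) @ cyc 20  [W]
hop 2: (5,4) @ cyc 23  [W]
hop 3: (4,4) @ cyc 26  [W]
hop 4: (3,4) @ cyc 29  [W]
hop 5: (2,4) @ cyc 32  [W]
hop 6: (2,3) @ cyc 35  [S]
hop 7: (2,2) @ cyc 38  [S]
hop 8: (2,1) @ cyc 41  [S]
hop 9: (2,0) @ cyc 44  [S]

path = [(7,4), (6,4), (5,4), (4,4), (3,4), (2,4), (2,3), (2,2), (2,1), (2,0)]
arrival = 44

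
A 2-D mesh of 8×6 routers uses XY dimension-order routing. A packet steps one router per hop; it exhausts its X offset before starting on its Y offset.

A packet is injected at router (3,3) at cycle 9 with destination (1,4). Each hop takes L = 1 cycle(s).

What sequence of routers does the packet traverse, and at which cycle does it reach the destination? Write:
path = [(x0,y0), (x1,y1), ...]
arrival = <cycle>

path = [(3,3), (2,3), (1,3), (1,4)]
arrival = 12

t=9: at (3,3)
t=10: at (2,3) after W
t=11: at (1,3) after W
t=12: at (1,4) after N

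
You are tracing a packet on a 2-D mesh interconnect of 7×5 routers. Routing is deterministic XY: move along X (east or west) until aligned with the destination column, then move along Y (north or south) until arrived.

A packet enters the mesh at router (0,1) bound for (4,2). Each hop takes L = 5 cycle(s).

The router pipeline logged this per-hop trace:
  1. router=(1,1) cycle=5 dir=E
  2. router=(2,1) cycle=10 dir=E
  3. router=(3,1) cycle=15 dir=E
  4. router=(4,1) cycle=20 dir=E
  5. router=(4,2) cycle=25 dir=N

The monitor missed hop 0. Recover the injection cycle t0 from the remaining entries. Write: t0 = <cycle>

cyc[1] = 5 and cyc[k] = t0 + k·L for every k.
t0 = cyc[1] − L = 5 − 5 = 0.

t0 = 0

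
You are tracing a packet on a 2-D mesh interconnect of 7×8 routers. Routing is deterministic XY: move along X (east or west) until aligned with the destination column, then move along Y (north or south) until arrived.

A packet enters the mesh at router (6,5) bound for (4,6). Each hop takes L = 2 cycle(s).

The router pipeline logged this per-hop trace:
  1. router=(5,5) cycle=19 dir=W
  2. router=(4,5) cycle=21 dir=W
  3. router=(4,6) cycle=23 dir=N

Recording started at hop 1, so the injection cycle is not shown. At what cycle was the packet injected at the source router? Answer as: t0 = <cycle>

cyc[1] = 19 and cyc[k] = t0 + k·L for every k.
So t0 = 19 − 1·2 = 17.

t0 = 17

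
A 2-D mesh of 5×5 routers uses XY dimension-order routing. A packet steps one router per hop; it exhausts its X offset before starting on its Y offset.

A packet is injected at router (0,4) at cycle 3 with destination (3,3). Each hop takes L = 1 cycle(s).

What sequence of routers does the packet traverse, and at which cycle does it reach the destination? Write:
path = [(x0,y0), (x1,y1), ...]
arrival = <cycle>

path = [(0,4), (1,4), (2,4), (3,4), (3,3)]
arrival = 7

[0] x=0 y=4 t=3
[1] x=1 y=4 t=4 →E
[2] x=2 y=4 t=5 →E
[3] x=3 y=4 t=6 →E
[4] x=3 y=3 t=7 →S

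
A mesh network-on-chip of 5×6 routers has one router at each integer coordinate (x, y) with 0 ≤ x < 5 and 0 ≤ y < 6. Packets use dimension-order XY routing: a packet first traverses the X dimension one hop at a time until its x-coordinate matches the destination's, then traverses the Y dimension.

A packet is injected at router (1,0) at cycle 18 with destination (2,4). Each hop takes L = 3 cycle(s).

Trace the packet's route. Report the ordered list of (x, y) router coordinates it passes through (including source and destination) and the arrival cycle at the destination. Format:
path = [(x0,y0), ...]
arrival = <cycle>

path = [(1,0), (2,0), (2,1), (2,2), (2,3), (2,4)]
arrival = 33

#0 — 1,0 | c18
#1 — 2,0 | c21 | E
#2 — 2,1 | c24 | N
#3 — 2,2 | c27 | N
#4 — 2,3 | c30 | N
#5 — 2,4 | c33 | N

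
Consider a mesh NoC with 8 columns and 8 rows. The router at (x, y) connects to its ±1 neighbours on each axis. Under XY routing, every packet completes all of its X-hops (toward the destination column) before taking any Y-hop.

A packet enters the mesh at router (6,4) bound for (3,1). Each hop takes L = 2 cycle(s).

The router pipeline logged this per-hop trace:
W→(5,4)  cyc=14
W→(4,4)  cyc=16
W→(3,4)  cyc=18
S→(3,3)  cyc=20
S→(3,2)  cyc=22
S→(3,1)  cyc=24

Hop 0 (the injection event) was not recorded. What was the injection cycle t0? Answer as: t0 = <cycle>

t0 = 12

At hop 1 the cycle is 14; in general cyc_k = t0 + kL.
Subtract one hop: t0 = 14 − 2 = 12.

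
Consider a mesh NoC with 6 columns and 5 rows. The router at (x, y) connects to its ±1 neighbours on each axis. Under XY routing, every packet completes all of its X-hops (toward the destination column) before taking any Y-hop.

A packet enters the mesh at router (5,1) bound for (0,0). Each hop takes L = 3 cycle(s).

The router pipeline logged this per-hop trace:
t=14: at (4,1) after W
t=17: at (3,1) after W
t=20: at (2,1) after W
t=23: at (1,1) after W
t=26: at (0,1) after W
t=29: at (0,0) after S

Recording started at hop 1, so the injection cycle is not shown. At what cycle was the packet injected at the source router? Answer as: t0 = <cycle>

cyc[1] = 14 and cyc[k] = t0 + k·L for every k.
So t0 = 14 − 1·3 = 11.

t0 = 11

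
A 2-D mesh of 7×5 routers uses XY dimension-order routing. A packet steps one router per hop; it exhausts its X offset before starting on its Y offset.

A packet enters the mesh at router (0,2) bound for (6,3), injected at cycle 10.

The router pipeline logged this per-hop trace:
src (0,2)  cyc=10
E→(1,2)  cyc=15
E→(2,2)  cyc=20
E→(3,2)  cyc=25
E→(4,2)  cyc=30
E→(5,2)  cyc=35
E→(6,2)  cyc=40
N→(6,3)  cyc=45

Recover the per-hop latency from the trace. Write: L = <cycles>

Δcyc across hop 0→1: 15 − 10 = 5.
Per-hop latency L = Δcyc = 5.

L = 5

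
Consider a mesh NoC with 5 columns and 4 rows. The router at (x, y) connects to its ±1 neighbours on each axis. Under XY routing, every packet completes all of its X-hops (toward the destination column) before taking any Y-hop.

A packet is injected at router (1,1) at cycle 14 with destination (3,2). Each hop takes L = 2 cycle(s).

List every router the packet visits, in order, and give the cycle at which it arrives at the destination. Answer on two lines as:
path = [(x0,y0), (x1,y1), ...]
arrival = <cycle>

[0] x=1 y=1 t=14
[1] x=2 y=1 t=16 →E
[2] x=3 y=1 t=18 →E
[3] x=3 y=2 t=20 →N

path = [(1,1), (2,1), (3,1), (3,2)]
arrival = 20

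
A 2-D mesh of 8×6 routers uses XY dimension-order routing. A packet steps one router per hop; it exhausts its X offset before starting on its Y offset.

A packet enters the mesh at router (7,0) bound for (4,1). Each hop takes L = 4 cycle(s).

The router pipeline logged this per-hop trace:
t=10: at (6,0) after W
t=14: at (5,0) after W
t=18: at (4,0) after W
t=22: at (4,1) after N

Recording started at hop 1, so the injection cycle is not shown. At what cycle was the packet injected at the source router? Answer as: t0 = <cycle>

At hop 1 the cycle is 10; in general cyc_k = t0 + kL.
So t0 = 10 − 1·4 = 6.

t0 = 6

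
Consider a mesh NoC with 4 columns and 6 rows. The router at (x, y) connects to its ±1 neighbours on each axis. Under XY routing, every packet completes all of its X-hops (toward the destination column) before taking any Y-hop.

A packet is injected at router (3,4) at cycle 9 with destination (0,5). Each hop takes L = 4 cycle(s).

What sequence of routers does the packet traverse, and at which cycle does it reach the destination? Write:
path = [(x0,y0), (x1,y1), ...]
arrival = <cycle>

path = [(3,4), (2,4), (1,4), (0,4), (0,5)]
arrival = 25

[0] x=3 y=4 t=9
[1] x=2 y=4 t=13 →W
[2] x=1 y=4 t=17 →W
[3] x=0 y=4 t=21 →W
[4] x=0 y=5 t=25 →N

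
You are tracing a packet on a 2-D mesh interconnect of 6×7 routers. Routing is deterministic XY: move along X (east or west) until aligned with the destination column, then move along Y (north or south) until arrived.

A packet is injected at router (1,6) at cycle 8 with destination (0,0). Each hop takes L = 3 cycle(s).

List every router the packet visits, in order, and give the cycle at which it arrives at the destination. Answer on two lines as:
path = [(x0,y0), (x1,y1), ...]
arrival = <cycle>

#0 — 1,6 | c8
#1 — 0,6 | c11 | W
#2 — 0,5 | c14 | S
#3 — 0,4 | c17 | S
#4 — 0,3 | c20 | S
#5 — 0,2 | c23 | S
#6 — 0,1 | c26 | S
#7 — 0,0 | c29 | S

path = [(1,6), (0,6), (0,5), (0,4), (0,3), (0,2), (0,1), (0,0)]
arrival = 29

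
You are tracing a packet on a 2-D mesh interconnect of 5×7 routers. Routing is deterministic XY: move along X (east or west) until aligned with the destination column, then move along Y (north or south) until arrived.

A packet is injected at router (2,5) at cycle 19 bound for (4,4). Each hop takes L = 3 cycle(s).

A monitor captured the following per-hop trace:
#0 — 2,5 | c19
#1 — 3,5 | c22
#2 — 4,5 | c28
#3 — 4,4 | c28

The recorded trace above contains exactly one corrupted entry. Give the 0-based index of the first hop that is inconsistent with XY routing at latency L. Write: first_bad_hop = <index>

hop 1: step (+1,+0), +3 cyc — ok
hop 2: step (+1,+0), +6 cyc — BAD: Δcyc=6≠L

first_bad_hop = 2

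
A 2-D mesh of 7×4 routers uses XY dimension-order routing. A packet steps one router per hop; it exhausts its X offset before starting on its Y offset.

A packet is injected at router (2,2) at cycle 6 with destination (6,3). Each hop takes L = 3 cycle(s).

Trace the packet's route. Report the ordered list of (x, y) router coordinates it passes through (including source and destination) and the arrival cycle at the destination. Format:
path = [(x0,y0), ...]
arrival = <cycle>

path = [(2,2), (3,2), (4,2), (5,2), (6,2), (6,3)]
arrival = 21

src (2,2)  cyc=6
E→(3,2)  cyc=9
E→(4,2)  cyc=12
E→(5,2)  cyc=15
E→(6,2)  cyc=18
N→(6,3)  cyc=21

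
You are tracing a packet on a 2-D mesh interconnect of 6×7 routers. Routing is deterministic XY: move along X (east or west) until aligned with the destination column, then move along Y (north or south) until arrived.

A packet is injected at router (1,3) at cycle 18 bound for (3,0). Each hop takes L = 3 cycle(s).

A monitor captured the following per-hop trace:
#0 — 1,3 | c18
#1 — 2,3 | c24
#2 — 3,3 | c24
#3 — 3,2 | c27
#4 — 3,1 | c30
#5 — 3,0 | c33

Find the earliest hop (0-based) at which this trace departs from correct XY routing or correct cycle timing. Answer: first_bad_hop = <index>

  1: Δx=+1 Δy=+0 Δt=6 [BAD: Δcyc=6≠L]

first_bad_hop = 1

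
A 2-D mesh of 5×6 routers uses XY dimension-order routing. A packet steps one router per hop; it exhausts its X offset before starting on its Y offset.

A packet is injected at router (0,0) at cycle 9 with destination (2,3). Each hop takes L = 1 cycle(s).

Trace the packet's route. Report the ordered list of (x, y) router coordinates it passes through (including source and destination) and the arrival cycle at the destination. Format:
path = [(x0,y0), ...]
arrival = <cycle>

path = [(0,0), (1,0), (2,0), (2,1), (2,2), (2,3)]
arrival = 14

t=9: at (0,0)
t=10: at (1,0) after E
t=11: at (2,0) after E
t=12: at (2,1) after N
t=13: at (2,2) after N
t=14: at (2,3) after N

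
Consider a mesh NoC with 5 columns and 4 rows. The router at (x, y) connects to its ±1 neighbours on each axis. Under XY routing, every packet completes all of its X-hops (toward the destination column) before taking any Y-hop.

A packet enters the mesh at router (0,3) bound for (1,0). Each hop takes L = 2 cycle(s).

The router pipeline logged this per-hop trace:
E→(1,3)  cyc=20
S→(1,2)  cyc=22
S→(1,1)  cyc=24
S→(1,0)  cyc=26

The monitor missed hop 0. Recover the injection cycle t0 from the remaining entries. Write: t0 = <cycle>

t0 = 18

The first recorded entry is hop 1 at cycle 20.
Therefore t0 = 20 − L = 18.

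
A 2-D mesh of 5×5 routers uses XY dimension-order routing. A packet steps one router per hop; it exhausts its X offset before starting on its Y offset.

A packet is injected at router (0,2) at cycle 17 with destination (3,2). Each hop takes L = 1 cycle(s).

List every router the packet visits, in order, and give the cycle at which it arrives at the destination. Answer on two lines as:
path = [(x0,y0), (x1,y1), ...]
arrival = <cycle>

[0] x=0 y=2 t=17
[1] x=1 y=2 t=18 →E
[2] x=2 y=2 t=19 →E
[3] x=3 y=2 t=20 →E

path = [(0,2), (1,2), (2,2), (3,2)]
arrival = 20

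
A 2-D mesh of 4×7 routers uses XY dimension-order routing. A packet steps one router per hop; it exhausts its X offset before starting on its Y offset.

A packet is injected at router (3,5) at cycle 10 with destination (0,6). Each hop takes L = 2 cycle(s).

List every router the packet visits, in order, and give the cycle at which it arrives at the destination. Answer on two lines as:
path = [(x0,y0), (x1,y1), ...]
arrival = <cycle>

path = [(3,5), (2,5), (1,5), (0,5), (0,6)]
arrival = 18

hop 0: (3,5) @ cyc 10
hop 1: (2,5) @ cyc 12  [W]
hop 2: (1,5) @ cyc 14  [W]
hop 3: (0,5) @ cyc 16  [W]
hop 4: (0,6) @ cyc 18  [N]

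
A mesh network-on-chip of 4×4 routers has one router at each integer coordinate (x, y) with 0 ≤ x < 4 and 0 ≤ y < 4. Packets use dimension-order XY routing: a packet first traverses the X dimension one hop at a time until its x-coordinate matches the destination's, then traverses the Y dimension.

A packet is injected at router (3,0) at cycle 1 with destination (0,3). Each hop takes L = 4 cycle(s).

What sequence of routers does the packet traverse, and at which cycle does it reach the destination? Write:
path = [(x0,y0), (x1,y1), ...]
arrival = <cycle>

path = [(3,0), (2,0), (1,0), (0,0), (0,1), (0,2), (0,3)]
arrival = 25

t=1: at (3,0)
t=5: at (2,0) after W
t=9: at (1,0) after W
t=13: at (0,0) after W
t=17: at (0,1) after N
t=21: at (0,2) after N
t=25: at (0,3) after N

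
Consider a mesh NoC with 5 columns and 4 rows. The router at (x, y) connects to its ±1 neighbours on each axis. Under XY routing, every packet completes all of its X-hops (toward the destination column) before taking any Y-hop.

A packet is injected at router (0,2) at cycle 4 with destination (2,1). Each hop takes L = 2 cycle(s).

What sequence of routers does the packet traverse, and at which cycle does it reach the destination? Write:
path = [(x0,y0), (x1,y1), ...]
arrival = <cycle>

[0] x=0 y=2 t=4
[1] x=1 y=2 t=6 →E
[2] x=2 y=2 t=8 →E
[3] x=2 y=1 t=10 →S

path = [(0,2), (1,2), (2,2), (2,1)]
arrival = 10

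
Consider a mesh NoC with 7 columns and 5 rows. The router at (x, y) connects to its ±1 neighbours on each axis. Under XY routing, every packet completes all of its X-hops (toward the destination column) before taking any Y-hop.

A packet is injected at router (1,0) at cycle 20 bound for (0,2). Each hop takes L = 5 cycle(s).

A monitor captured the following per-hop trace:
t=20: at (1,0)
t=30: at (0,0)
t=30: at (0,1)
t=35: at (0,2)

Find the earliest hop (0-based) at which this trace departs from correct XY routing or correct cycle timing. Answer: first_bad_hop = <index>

check 1→ d=(-1,0) cyc+10: BAD: Δcyc=10≠L

first_bad_hop = 1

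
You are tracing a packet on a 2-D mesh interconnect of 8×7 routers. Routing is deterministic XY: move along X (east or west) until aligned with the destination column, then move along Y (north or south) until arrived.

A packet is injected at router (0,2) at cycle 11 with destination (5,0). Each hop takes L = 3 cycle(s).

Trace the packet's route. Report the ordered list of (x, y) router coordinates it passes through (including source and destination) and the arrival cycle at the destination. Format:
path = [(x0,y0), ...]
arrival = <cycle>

[0] x=0 y=2 t=11
[1] x=1 y=2 t=14 →E
[2] x=2 y=2 t=17 →E
[3] x=3 y=2 t=20 →E
[4] x=4 y=2 t=23 →E
[5] x=5 y=2 t=26 →E
[6] x=5 y=1 t=29 →S
[7] x=5 y=0 t=32 →S

path = [(0,2), (1,2), (2,2), (3,2), (4,2), (5,2), (5,1), (5,0)]
arrival = 32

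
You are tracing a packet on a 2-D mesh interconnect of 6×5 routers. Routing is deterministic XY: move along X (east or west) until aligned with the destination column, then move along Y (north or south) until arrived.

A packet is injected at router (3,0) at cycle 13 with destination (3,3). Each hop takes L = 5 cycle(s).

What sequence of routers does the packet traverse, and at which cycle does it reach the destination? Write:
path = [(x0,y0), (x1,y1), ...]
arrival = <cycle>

path = [(3,0), (3,1), (3,2), (3,3)]
arrival = 28

[0] x=3 y=0 t=13
[1] x=3 y=1 t=18 →N
[2] x=3 y=2 t=23 →N
[3] x=3 y=3 t=28 →N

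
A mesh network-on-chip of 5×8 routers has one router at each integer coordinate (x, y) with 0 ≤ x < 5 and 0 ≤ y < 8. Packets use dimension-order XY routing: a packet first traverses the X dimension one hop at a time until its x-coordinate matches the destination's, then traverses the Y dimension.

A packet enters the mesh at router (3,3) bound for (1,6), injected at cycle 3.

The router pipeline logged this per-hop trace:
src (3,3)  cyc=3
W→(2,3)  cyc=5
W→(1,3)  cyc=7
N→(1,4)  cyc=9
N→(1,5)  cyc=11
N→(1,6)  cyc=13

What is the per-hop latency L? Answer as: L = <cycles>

Δcyc across hop 0→1: 5 − 3 = 2.
Each hop adds L, hence L = 2.

L = 2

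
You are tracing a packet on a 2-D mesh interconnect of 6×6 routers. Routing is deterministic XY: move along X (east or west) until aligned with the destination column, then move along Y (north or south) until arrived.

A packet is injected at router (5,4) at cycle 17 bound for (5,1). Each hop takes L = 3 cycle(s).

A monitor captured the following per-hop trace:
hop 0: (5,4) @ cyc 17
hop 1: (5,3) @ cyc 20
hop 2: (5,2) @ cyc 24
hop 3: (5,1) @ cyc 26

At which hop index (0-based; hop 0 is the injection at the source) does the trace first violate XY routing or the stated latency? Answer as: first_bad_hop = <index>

first_bad_hop = 2

[1] (+0,-1) / 3c ⇒ ok
[2] (+0,-1) / 4c ⇒ BAD: Δcyc=4≠L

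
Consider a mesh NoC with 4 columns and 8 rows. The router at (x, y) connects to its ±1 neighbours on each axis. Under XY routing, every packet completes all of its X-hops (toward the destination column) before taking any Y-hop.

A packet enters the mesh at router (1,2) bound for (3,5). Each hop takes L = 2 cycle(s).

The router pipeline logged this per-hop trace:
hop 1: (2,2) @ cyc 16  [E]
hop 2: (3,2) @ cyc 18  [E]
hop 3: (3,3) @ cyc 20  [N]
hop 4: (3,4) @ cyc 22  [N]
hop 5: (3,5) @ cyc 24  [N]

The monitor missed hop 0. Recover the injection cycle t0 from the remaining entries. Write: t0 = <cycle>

Hop 1 reached at cycle 16; hop k is at t0 + k·L.
So t0 = 16 − 1·2 = 14.

t0 = 14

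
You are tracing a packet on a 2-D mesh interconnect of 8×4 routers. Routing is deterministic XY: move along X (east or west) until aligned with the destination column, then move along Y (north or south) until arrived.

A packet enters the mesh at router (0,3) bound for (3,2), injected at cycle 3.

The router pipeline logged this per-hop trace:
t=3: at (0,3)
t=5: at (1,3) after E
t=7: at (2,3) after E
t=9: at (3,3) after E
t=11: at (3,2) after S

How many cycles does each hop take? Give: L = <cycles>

From hop 0 (3) to hop 1 (5): +2 cycles.
One hop costs L cycles, so L = 2.

L = 2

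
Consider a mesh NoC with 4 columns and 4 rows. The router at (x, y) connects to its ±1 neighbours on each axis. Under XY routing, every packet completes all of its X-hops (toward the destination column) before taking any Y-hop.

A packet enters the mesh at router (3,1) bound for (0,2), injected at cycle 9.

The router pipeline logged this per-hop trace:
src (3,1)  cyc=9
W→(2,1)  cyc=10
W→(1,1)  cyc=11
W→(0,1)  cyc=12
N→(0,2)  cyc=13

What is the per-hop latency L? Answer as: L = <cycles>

L = 1

cyc[1] − cyc[0] = 10 − 9 = 1.
That increment is L by definition: L = 1.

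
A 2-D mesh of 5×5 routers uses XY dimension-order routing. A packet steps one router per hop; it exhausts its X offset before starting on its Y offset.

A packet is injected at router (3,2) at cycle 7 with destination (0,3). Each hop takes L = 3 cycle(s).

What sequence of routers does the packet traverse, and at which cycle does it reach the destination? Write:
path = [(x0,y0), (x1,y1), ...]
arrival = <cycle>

path = [(3,2), (2,2), (1,2), (0,2), (0,3)]
arrival = 19

t=7: at (3,2)
t=10: at (2,2) after W
t=13: at (1,2) after W
t=16: at (0,2) after W
t=19: at (0,3) after N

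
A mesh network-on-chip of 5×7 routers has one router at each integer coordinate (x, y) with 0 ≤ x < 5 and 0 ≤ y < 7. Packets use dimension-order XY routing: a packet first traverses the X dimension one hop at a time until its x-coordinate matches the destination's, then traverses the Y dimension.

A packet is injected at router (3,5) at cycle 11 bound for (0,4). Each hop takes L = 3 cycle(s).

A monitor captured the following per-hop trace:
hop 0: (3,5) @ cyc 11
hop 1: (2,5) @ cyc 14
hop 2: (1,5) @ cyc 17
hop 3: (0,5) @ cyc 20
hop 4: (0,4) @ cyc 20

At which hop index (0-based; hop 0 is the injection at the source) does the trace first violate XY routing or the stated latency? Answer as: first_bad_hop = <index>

first_bad_hop = 4

  1: Δx=-1 Δy=+0 Δt=3 [ok]
  2: Δx=-1 Δy=+0 Δt=3 [ok]
  3: Δx=-1 Δy=+0 Δt=3 [ok]
  4: Δx=+0 Δy=-1 Δt=0 [BAD: Δcyc=0≠L]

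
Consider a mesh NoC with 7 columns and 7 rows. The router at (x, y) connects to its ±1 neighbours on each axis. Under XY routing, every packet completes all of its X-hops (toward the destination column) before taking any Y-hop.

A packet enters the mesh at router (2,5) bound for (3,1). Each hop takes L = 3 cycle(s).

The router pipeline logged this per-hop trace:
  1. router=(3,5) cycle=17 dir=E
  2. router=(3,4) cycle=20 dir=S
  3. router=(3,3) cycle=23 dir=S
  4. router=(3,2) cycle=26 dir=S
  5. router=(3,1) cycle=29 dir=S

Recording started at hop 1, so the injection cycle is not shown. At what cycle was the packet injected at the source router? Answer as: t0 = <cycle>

t0 = 14

The first recorded entry is hop 1 at cycle 17.
Subtract one hop: t0 = 17 − 3 = 14.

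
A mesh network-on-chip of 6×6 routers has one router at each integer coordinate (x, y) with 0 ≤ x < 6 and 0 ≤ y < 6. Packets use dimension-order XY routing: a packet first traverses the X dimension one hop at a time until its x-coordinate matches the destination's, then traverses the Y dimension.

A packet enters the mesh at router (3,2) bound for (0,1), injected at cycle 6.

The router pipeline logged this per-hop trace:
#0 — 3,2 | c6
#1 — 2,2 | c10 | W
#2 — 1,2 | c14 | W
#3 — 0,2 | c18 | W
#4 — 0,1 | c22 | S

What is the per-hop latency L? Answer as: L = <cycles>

Δcyc across hop 0→1: 10 − 6 = 4.
One hop costs L cycles, so L = 4.

L = 4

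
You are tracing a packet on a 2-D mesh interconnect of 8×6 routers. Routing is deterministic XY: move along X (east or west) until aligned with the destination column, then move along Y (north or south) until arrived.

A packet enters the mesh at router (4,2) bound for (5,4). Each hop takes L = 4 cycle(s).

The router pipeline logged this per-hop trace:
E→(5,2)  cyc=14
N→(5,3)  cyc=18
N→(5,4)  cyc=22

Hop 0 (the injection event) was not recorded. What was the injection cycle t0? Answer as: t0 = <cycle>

t0 = 10

At hop 1 the cycle is 14; in general cyc_k = t0 + kL.
t0 = cyc[1] − L = 14 − 4 = 10.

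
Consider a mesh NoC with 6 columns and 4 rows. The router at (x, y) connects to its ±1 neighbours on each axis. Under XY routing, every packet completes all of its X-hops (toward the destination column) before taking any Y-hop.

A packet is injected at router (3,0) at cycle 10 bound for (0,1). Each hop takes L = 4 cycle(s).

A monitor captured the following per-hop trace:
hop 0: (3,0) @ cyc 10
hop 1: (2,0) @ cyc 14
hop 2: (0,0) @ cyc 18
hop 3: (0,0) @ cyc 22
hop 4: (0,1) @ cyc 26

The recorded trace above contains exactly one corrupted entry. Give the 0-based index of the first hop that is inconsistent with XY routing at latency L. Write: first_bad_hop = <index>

check 1→ d=(-1,0) cyc+4: ok
check 2→ d=(-2,0) cyc+4: BAD: non-unit step

first_bad_hop = 2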